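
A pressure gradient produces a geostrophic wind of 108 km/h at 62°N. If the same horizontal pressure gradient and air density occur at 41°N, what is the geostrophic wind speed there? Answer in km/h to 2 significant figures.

150 km/h

With the same pressure gradient and density, V_g ∝ 1/f ∝ 1/sin φ.
V₂ = V₁ · sin φ₁ / sin φ₂ = 108 × sin 62° / sin 41°
V₂ = 108 × 0.8829/0.6561 = 150 km/h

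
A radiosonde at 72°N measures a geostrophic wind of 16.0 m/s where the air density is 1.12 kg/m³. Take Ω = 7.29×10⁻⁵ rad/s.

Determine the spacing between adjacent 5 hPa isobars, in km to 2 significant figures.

200 km

Coriolis parameter at 72°N:
f = 2Ω sin φ = 2 × 7.29×10⁻⁵ × sin 72° = 1.39×10⁻⁴ s⁻¹
Geostrophic balance rearranged: |∂P/∂n| = f ρ V_g
|∂P/∂n| = 1.39×10⁻⁴ × 1.12 × 16.0 = 2.48×10⁻³ Pa/m
Isobar spacing: Δn = ΔP/|∂P/∂n| = 500 Pa / 2.48×10⁻³ Pa/m = 201219 m ≈ 200 km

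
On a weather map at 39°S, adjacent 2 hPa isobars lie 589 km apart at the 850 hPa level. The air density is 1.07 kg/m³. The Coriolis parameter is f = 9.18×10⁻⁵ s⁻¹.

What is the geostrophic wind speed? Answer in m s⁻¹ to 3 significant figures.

Pressure gradient: |∂P/∂n| = 200 Pa / 589000 m = 3.40×10⁻⁴ Pa/m
Geostrophic balance (pressure-gradient force = Coriolis force):
V_g = (1/(fρ)) |∂P/∂n| = 3.40×10⁻⁴ / (9.18×10⁻⁵ × 1.07) = 3.46 m/s

3.46 m s⁻¹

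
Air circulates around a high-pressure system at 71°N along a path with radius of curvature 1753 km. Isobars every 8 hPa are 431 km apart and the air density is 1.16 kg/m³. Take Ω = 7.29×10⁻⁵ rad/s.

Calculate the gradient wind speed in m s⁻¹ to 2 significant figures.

12 m s⁻¹

Coriolis parameter at 71°N:
f = 2Ω sin φ = 2 × 7.29×10⁻⁵ × sin 71° = 1.38×10⁻⁴ s⁻¹
Pressure gradient: |∂P/∂n| = 800 Pa / 431000 m = 1.86×10⁻³ Pa/m
Geostrophic speed: V_g = |∂P/∂n|/(fρ) = 1.86×10⁻³/(1.38×10⁻⁴ × 1.16) = 11.6 m/s
Around a high, pressure-gradient force acts outward with centrifugal, so Coriolis balances both:
fV = (1/ρ)|∂P/∂n| + V²/R  →  V² − fR·V + fR·V_g = 0
With fR = 1.38×10⁻⁴ × 1753×10³ m = 242 m/s:
V = [fR − √((fR)² − 4 fR V_g)]/2 = [242 − √(242² − 4×242×11.6)]/2 = 12.2 m/s
Supergeostrophic (V > V_g = 11.6 m/s), as expected around a high.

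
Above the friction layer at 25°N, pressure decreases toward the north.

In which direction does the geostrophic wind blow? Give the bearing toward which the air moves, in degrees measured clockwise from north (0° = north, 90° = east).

The pressure-gradient force points toward the north (bearing 000°).
Geostrophic balance: in the Northern Hemisphere the Coriolis force deflects motion to the right, so the geostrophic wind blows 90° to the right of the pressure-gradient force (low pressure on the left).
Rotating 000° by 90° clockwise gives 090° — the wind blows toward the east.

090°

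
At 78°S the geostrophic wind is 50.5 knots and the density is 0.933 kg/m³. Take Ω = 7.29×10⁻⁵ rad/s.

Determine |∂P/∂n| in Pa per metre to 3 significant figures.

Coriolis parameter at 78°S:
f = 2Ω sin φ = 2 × 7.29×10⁻⁵ × sin 78° = 1.43×10⁻⁴ s⁻¹
Wind speed in SI: 50.5 knots = 26.0 m/s
Geostrophic balance rearranged: |∂P/∂n| = f ρ V_g
|∂P/∂n| = 1.43×10⁻⁴ × 0.933 × 26.0 = 3.46×10⁻³ Pa/m

3.46×10⁻³ Pa/m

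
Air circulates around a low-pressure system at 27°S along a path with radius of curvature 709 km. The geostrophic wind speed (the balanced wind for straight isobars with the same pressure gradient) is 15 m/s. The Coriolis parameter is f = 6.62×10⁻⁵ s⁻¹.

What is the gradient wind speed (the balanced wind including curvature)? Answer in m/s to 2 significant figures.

12 m/s

Around a low, centrifugal force acts outward with Coriolis, so pressure-gradient force balances both:
(1/ρ)|∂P/∂n| = fV + V²/R  →  V² + fR·V − fR·V_g = 0
With fR = 6.62×10⁻⁵ × 709×10³ m = 46.9 m/s:
V = [−fR + √((fR)² + 4 fR V_g)]/2 = [−46.9 + √(46.9² + 4×46.9×15)]/2 = 12 m/s
Subgeostrophic (V < V_g = 15 m/s), as expected around a low.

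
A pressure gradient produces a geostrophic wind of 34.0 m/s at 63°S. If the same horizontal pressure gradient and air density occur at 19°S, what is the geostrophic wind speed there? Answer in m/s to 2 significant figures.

With the same pressure gradient and density, V_g ∝ 1/f ∝ 1/sin φ.
V₂ = V₁ · sin φ₁ / sin φ₂ = 34.0 × sin 63° / sin 19°
V₂ = 34.0 × 0.8910/0.3256 = 93 m/s

93 m/s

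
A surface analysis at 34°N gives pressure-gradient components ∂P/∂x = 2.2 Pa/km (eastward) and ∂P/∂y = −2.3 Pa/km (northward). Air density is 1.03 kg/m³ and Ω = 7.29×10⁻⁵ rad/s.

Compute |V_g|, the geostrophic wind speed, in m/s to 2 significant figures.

38 m/s

Coriolis parameter at 34°N:
f = 2Ω sin φ = 2 × 7.29×10⁻⁵ × sin 34° = 8.15×10⁻⁵ s⁻¹
Component geostrophic relations (x east, y north):
u_g = −(1/(fρ)) ∂P/∂y,  v_g = (1/(fρ)) ∂P/∂x
u_g = −(−2.3×10⁻³)/(8.15×10⁻⁵ × 1.03) = 27.4 m/s;  v_g = (2.2×10⁻³)/(8.15×10⁻⁵ × 1.03) = 26.2 m/s
|V_g| = √(u_g² + v_g²) = 37.9 m/s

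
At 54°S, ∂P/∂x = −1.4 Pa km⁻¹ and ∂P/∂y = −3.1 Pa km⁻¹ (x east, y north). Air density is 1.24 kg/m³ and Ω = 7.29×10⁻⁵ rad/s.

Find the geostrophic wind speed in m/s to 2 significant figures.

Coriolis parameter at 54°S:
f = 2Ω sin φ = 2 × 7.29×10⁻⁵ × sin 54° = 1.18×10⁻⁴ s⁻¹
In the Southern Hemisphere f is negative: f = −1.18×10⁻⁴ s⁻¹.
Component geostrophic relations (x east, y north):
u_g = −(1/(fρ)) ∂P/∂y,  v_g = (1/(fρ)) ∂P/∂x
u_g = −(−3.1×10⁻³)/(−1.18×10⁻⁴ × 1.24) = −21.2 m/s;  v_g = (−1.4×10⁻³)/(−1.18×10⁻⁴ × 1.24) = 9.57 m/s
|V_g| = √(u_g² + v_g²) = 23.3 m/s

23 m/s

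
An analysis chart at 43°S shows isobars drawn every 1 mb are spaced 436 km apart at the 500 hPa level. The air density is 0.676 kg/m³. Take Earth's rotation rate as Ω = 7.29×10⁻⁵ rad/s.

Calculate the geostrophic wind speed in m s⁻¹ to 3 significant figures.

3.41 m s⁻¹

Coriolis parameter at 43°S:
f = 2Ω sin φ = 2 × 7.29×10⁻⁵ × sin 43° = 9.94×10⁻⁵ s⁻¹
Pressure gradient: |∂P/∂n| = 100 Pa / 436000 m = 2.29×10⁻⁴ Pa/m
Geostrophic balance (pressure-gradient force = Coriolis force):
V_g = (1/(fρ)) |∂P/∂n| = 2.29×10⁻⁴ / (9.94×10⁻⁵ × 0.676) = 3.41 m/s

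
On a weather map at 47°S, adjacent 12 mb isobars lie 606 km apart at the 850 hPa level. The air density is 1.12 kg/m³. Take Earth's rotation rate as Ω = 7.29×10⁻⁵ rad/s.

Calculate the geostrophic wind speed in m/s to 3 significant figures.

Coriolis parameter at 47°S:
f = 2Ω sin φ = 2 × 7.29×10⁻⁵ × sin 47° = 1.07×10⁻⁴ s⁻¹
Pressure gradient: |∂P/∂n| = 1200 Pa / 606000 m = 1.98×10⁻³ Pa/m
Geostrophic balance (pressure-gradient force = Coriolis force):
V_g = (1/(fρ)) |∂P/∂n| = 1.98×10⁻³ / (1.07×10⁻⁴ × 1.12) = 16.6 m/s

16.6 m/s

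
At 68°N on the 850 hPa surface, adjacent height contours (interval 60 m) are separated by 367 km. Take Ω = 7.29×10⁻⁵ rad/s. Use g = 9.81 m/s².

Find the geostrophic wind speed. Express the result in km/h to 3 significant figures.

42.7 km/h

Coriolis parameter at 68°N:
f = 2Ω sin φ = 2 × 7.29×10⁻⁵ × sin 68° = 1.35×10⁻⁴ s⁻¹
Height gradient: |∂Z/∂n| = 60 m / 367000 m = 1.63×10⁻⁴
On a pressure surface, geostrophic balance gives V_g = (g/f)|∂Z/∂n|:
V_g = 9.81 × 1.63×10⁻⁴ / 1.35×10⁻⁴ = 11.9 m/s
Converting: 11.9 m/s × 3.6 = 42.7 km/h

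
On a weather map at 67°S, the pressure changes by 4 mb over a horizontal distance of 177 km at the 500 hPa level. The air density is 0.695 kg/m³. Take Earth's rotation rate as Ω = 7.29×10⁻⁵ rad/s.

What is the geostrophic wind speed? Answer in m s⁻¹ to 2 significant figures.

Coriolis parameter at 67°S:
f = 2Ω sin φ = 2 × 7.29×10⁻⁵ × sin 67° = 1.34×10⁻⁴ s⁻¹
Pressure gradient: |∂P/∂n| = 400 Pa / 177000 m = 2.26×10⁻³ Pa/m
Geostrophic balance (pressure-gradient force = Coriolis force):
V_g = (1/(fρ)) |∂P/∂n| = 2.26×10⁻³ / (1.34×10⁻⁴ × 0.695) = 24.2 m/s

24 m s⁻¹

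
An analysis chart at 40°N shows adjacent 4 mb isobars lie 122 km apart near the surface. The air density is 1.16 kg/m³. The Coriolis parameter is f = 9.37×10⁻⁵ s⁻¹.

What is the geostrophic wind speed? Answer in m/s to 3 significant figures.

30.2 m/s

Pressure gradient: |∂P/∂n| = 400 Pa / 122000 m = 3.28×10⁻³ Pa/m
Geostrophic balance (pressure-gradient force = Coriolis force):
V_g = (1/(fρ)) |∂P/∂n| = 3.28×10⁻³ / (9.37×10⁻⁵ × 1.16) = 30.2 m/s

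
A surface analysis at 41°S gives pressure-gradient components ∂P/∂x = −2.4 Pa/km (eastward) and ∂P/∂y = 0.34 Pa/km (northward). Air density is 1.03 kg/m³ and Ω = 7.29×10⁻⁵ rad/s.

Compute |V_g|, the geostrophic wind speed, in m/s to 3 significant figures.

24.6 m/s

Coriolis parameter at 41°S:
f = 2Ω sin φ = 2 × 7.29×10⁻⁵ × sin 41° = 9.57×10⁻⁵ s⁻¹
In the Southern Hemisphere f is negative: f = −9.57×10⁻⁵ s⁻¹.
Component geostrophic relations (x east, y north):
u_g = −(1/(fρ)) ∂P/∂y,  v_g = (1/(fρ)) ∂P/∂x
u_g = −(0.34×10⁻³)/(−9.57×10⁻⁵ × 1.03) = 3.45 m/s;  v_g = (−2.4×10⁻³)/(−9.57×10⁻⁵ × 1.03) = 24.4 m/s
|V_g| = √(u_g² + v_g²) = 24.6 m/s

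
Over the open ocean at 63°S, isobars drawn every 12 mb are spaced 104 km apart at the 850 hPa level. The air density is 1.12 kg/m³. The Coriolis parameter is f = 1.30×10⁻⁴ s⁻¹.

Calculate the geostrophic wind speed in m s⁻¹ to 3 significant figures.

Pressure gradient: |∂P/∂n| = 1200 Pa / 104000 m = 1.15×10⁻² Pa/m
Geostrophic balance (pressure-gradient force = Coriolis force):
V_g = (1/(fρ)) |∂P/∂n| = 1.15×10⁻² / (1.30×10⁻⁴ × 1.12) = 79.2 m/s

79.2 m s⁻¹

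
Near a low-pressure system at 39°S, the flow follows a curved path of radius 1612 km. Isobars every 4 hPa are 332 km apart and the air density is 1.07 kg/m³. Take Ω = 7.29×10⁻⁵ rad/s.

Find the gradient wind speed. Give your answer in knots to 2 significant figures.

22 knots

Coriolis parameter at 39°S:
f = 2Ω sin φ = 2 × 7.29×10⁻⁵ × sin 39° = 9.18×10⁻⁵ s⁻¹
Pressure gradient: |∂P/∂n| = 400 Pa / 332000 m = 1.20×10⁻³ Pa/m
Geostrophic speed: V_g = |∂P/∂n|/(fρ) = 1.20×10⁻³/(9.18×10⁻⁵ × 1.07) = 12.3 m/s
Around a low, centrifugal force acts outward with Coriolis, so pressure-gradient force balances both:
(1/ρ)|∂P/∂n| = fV + V²/R  →  V² + fR·V − fR·V_g = 0
With fR = 9.18×10⁻⁵ × 1612×10³ m = 148 m/s:
V = [−fR + √((fR)² + 4 fR V_g)]/2 = [−148 + √(148² + 4×148×12.3)]/2 = 11.4 m/s
Subgeostrophic (V < V_g = 12.3 m/s), as expected around a low.
Converting: 11.4 m/s × 1.944 = 22 knots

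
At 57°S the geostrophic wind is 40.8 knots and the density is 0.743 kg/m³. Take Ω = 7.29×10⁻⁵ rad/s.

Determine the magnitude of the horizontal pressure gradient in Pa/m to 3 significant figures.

1.91×10⁻³ Pa/m

Coriolis parameter at 57°S:
f = 2Ω sin φ = 2 × 7.29×10⁻⁵ × sin 57° = 1.22×10⁻⁴ s⁻¹
Wind speed in SI: 40.8 knots = 21.0 m/s
Geostrophic balance rearranged: |∂P/∂n| = f ρ V_g
|∂P/∂n| = 1.22×10⁻⁴ × 0.743 × 21.0 = 1.91×10⁻³ Pa/m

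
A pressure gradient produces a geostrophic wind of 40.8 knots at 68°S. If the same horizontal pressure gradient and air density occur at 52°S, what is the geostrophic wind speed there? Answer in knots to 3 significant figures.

With the same pressure gradient and density, V_g ∝ 1/f ∝ 1/sin φ.
V₂ = V₁ · sin φ₁ / sin φ₂ = 40.8 × sin 68° / sin 52°
V₂ = 40.8 × 0.9272/0.7880 = 48.0 knots

48.0 knots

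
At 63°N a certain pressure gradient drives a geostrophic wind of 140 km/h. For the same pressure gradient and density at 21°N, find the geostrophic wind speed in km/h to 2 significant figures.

With the same pressure gradient and density, V_g ∝ 1/f ∝ 1/sin φ.
V₂ = V₁ · sin φ₁ / sin φ₂ = 140 × sin 63° / sin 21°
V₂ = 140 × 0.8910/0.3584 = 350 km/h

350 km/h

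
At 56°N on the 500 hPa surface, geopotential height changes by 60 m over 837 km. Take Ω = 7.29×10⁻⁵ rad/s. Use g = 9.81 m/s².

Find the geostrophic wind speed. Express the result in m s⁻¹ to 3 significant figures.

Coriolis parameter at 56°N:
f = 2Ω sin φ = 2 × 7.29×10⁻⁵ × sin 56° = 1.21×10⁻⁴ s⁻¹
Height gradient: |∂Z/∂n| = 60 m / 837000 m = 7.17×10⁻⁵
On a pressure surface, geostrophic balance gives V_g = (g/f)|∂Z/∂n|:
V_g = 9.81 × 7.17×10⁻⁵ / 1.21×10⁻⁴ = 5.82 m/s

5.82 m s⁻¹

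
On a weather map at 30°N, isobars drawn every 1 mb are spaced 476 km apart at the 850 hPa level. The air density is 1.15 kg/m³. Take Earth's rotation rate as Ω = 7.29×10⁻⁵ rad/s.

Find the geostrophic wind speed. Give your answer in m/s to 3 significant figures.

2.51 m/s

Coriolis parameter at 30°N:
f = 2Ω sin φ = 2 × 7.29×10⁻⁵ × sin 30° = 7.29×10⁻⁵ s⁻¹
Pressure gradient: |∂P/∂n| = 100 Pa / 476000 m = 2.10×10⁻⁴ Pa/m
Geostrophic balance (pressure-gradient force = Coriolis force):
V_g = (1/(fρ)) |∂P/∂n| = 2.10×10⁻⁴ / (7.29×10⁻⁵ × 1.15) = 2.51 m/s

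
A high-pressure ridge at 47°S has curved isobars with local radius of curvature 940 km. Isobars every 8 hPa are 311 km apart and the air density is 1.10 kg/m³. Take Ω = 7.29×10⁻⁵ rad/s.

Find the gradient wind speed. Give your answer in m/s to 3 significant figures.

Coriolis parameter at 47°S:
f = 2Ω sin φ = 2 × 7.29×10⁻⁵ × sin 47° = 1.07×10⁻⁴ s⁻¹
Pressure gradient: |∂P/∂n| = 800 Pa / 311000 m = 2.57×10⁻³ Pa/m
Geostrophic speed: V_g = |∂P/∂n|/(fρ) = 2.57×10⁻³/(1.07×10⁻⁴ × 1.10) = 21.9 m/s
Around a high, pressure-gradient force acts outward with centrifugal, so Coriolis balances both:
fV = (1/ρ)|∂P/∂n| + V²/R  →  V² − fR·V + fR·V_g = 0
With fR = 1.07×10⁻⁴ × 940×10³ m = 100 m/s:
V = [fR − √((fR)² − 4 fR V_g)]/2 = [100 − √(100² − 4×100×21.9)]/2 = 32.4 m/s
Supergeostrophic (V > V_g = 21.9 m/s), as expected around a high.

32.4 m/s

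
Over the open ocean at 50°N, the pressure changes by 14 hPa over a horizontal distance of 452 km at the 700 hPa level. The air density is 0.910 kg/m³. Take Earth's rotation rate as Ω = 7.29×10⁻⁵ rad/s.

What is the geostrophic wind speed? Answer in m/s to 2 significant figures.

30 m/s

Coriolis parameter at 50°N:
f = 2Ω sin φ = 2 × 7.29×10⁻⁵ × sin 50° = 1.12×10⁻⁴ s⁻¹
Pressure gradient: |∂P/∂n| = 1400 Pa / 452000 m = 3.10×10⁻³ Pa/m
Geostrophic balance (pressure-gradient force = Coriolis force):
V_g = (1/(fρ)) |∂P/∂n| = 3.10×10⁻³ / (1.12×10⁻⁴ × 0.910) = 30.5 m/s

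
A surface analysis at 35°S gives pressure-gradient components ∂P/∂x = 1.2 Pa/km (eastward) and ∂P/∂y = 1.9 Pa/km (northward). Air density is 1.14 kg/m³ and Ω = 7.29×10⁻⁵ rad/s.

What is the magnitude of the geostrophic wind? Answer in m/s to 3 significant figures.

Coriolis parameter at 35°S:
f = 2Ω sin φ = 2 × 7.29×10⁻⁵ × sin 35° = 8.36×10⁻⁵ s⁻¹
In the Southern Hemisphere f is negative: f = −8.36×10⁻⁵ s⁻¹.
Component geostrophic relations (x east, y north):
u_g = −(1/(fρ)) ∂P/∂y,  v_g = (1/(fρ)) ∂P/∂x
u_g = −(1.9×10⁻³)/(−8.36×10⁻⁵ × 1.14) = 19.9 m/s;  v_g = (1.2×10⁻³)/(−8.36×10⁻⁵ × 1.14) = −12.6 m/s
|V_g| = √(u_g² + v_g²) = 23.6 m/s

23.6 m/s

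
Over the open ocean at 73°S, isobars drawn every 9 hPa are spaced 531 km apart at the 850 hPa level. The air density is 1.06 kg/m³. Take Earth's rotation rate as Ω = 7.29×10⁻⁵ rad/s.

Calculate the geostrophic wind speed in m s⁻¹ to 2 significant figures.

11 m s⁻¹

Coriolis parameter at 73°S:
f = 2Ω sin φ = 2 × 7.29×10⁻⁵ × sin 73° = 1.39×10⁻⁴ s⁻¹
Pressure gradient: |∂P/∂n| = 900 Pa / 531000 m = 1.69×10⁻³ Pa/m
Geostrophic balance (pressure-gradient force = Coriolis force):
V_g = (1/(fρ)) |∂P/∂n| = 1.69×10⁻³ / (1.39×10⁻⁴ × 1.06) = 11.5 m/s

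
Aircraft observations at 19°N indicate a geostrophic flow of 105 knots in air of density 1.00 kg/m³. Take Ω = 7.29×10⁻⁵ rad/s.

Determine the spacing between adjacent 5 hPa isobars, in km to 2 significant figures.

Coriolis parameter at 19°N:
f = 2Ω sin φ = 2 × 7.29×10⁻⁵ × sin 19° = 4.75×10⁻⁵ s⁻¹
Wind speed in SI: 105 knots = 54.0 m/s
Geostrophic balance rearranged: |∂P/∂n| = f ρ V_g
|∂P/∂n| = 4.75×10⁻⁵ × 1.00 × 54.0 = 2.56×10⁻³ Pa/m
Isobar spacing: Δn = ΔP/|∂P/∂n| = 500 Pa / 2.56×10⁻³ Pa/m = 195004 m ≈ 200 km

200 km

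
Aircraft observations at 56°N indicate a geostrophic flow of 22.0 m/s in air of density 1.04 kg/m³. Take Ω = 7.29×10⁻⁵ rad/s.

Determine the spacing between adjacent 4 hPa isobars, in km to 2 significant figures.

Coriolis parameter at 56°N:
f = 2Ω sin φ = 2 × 7.29×10⁻⁵ × sin 56° = 1.21×10⁻⁴ s⁻¹
Geostrophic balance rearranged: |∂P/∂n| = f ρ V_g
|∂P/∂n| = 1.21×10⁻⁴ × 1.04 × 22.0 = 2.77×10⁻³ Pa/m
Isobar spacing: Δn = ΔP/|∂P/∂n| = 400 Pa / 2.77×10⁻³ Pa/m = 144635 m ≈ 140 km

140 km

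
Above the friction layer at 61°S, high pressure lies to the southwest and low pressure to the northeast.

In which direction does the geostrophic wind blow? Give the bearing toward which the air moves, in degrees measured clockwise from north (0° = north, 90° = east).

The pressure-gradient force points toward the northeast (bearing 045°).
Geostrophic balance: in the Southern Hemisphere the Coriolis force deflects motion to the left, so the geostrophic wind blows 90° to the left of the pressure-gradient force (low pressure on the right).
Rotating 045° by 90° counterclockwise gives 315° — the wind blows toward the northwest.

315°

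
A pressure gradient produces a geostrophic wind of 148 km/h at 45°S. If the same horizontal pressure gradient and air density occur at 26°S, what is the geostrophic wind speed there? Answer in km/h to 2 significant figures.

240 km/h

With the same pressure gradient and density, V_g ∝ 1/f ∝ 1/sin φ.
V₂ = V₁ · sin φ₁ / sin φ₂ = 148 × sin 45° / sin 26°
V₂ = 148 × 0.7071/0.4384 = 240 km/h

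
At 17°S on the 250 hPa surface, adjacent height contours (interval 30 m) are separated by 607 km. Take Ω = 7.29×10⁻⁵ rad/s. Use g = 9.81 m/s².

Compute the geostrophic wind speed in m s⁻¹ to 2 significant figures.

11 m s⁻¹

Coriolis parameter at 17°S:
f = 2Ω sin φ = 2 × 7.29×10⁻⁵ × sin 17° = 4.26×10⁻⁵ s⁻¹
Height gradient: |∂Z/∂n| = 30 m / 607000 m = 4.94×10⁻⁵
On a pressure surface, geostrophic balance gives V_g = (g/f)|∂Z/∂n|:
V_g = 9.81 × 4.94×10⁻⁵ / 4.26×10⁻⁵ = 11.4 m/s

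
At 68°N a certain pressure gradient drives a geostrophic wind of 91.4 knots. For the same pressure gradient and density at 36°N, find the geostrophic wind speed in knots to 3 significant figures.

With the same pressure gradient and density, V_g ∝ 1/f ∝ 1/sin φ.
V₂ = V₁ · sin φ₁ / sin φ₂ = 91.4 × sin 68° / sin 36°
V₂ = 91.4 × 0.9272/0.5878 = 144 knots

144 knots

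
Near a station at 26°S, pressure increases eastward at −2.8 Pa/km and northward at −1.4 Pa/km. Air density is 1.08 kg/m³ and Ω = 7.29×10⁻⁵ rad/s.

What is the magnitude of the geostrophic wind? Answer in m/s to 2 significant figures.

45 m/s

Coriolis parameter at 26°S:
f = 2Ω sin φ = 2 × 7.29×10⁻⁵ × sin 26° = 6.39×10⁻⁵ s⁻¹
In the Southern Hemisphere f is negative: f = −6.39×10⁻⁵ s⁻¹.
Component geostrophic relations (x east, y north):
u_g = −(1/(fρ)) ∂P/∂y,  v_g = (1/(fρ)) ∂P/∂x
u_g = −(−1.4×10⁻³)/(−6.39×10⁻⁵ × 1.08) = −20.3 m/s;  v_g = (−2.8×10⁻³)/(−6.39×10⁻⁵ × 1.08) = 40.6 m/s
|V_g| = √(u_g² + v_g²) = 45.4 m/s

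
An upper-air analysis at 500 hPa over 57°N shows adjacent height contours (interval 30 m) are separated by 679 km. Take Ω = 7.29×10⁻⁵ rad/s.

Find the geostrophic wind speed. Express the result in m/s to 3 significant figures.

3.54 m/s

Coriolis parameter at 57°N:
f = 2Ω sin φ = 2 × 7.29×10⁻⁵ × sin 57° = 1.22×10⁻⁴ s⁻¹
Height gradient: |∂Z/∂n| = 30 m / 679000 m = 4.42×10⁻⁵
On a pressure surface, geostrophic balance gives V_g = (g/f)|∂Z/∂n|:
V_g = 9.81 × 4.42×10⁻⁵ / 1.22×10⁻⁴ = 3.54 m/s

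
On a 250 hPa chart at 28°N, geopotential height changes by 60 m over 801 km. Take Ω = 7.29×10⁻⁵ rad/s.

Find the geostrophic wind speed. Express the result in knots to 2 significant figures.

Coriolis parameter at 28°N:
f = 2Ω sin φ = 2 × 7.29×10⁻⁵ × sin 28° = 6.84×10⁻⁵ s⁻¹
Height gradient: |∂Z/∂n| = 60 m / 801000 m = 7.49×10⁻⁵
On a pressure surface, geostrophic balance gives V_g = (g/f)|∂Z/∂n|:
V_g = 9.81 × 7.49×10⁻⁵ / 6.84×10⁻⁵ = 10.7 m/s
Converting: 10.7 m/s × 1.944 = 21 knots

21 knots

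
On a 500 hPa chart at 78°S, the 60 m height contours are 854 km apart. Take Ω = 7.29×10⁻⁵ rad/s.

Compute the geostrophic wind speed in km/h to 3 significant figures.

17.4 km/h

Coriolis parameter at 78°S:
f = 2Ω sin φ = 2 × 7.29×10⁻⁵ × sin 78° = 1.43×10⁻⁴ s⁻¹
Height gradient: |∂Z/∂n| = 60 m / 854000 m = 7.03×10⁻⁵
On a pressure surface, geostrophic balance gives V_g = (g/f)|∂Z/∂n|:
V_g = 9.81 × 7.03×10⁻⁵ / 1.43×10⁻⁴ = 4.83 m/s
Converting: 4.83 m/s × 3.6 = 17.4 km/h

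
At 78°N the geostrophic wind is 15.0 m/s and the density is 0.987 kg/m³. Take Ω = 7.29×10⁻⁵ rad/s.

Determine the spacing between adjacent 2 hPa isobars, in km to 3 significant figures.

94.7 km

Coriolis parameter at 78°N:
f = 2Ω sin φ = 2 × 7.29×10⁻⁵ × sin 78° = 1.43×10⁻⁴ s⁻¹
Geostrophic balance rearranged: |∂P/∂n| = f ρ V_g
|∂P/∂n| = 1.43×10⁻⁴ × 0.987 × 15.0 = 2.11×10⁻³ Pa/m
Isobar spacing: Δn = ΔP/|∂P/∂n| = 200 Pa / 2.11×10⁻³ Pa/m = 94724 m ≈ 94.7 km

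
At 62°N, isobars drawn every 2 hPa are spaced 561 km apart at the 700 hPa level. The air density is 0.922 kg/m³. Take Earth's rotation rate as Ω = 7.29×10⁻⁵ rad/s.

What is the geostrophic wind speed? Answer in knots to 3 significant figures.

Coriolis parameter at 62°N:
f = 2Ω sin φ = 2 × 7.29×10⁻⁵ × sin 62° = 1.29×10⁻⁴ s⁻¹
Pressure gradient: |∂P/∂n| = 200 Pa / 561000 m = 3.57×10⁻⁴ Pa/m
Geostrophic balance (pressure-gradient force = Coriolis force):
V_g = (1/(fρ)) |∂P/∂n| = 3.57×10⁻⁴ / (1.29×10⁻⁴ × 0.922) = 3.00 m/s
Converting: 3.00 m/s × 1.944 = 5.84 knots

5.84 knots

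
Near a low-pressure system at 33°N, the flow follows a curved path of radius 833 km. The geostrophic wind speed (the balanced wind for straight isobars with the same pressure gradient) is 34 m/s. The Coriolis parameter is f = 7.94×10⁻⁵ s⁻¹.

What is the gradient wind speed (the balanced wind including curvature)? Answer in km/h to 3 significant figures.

89.1 km/h

Around a low, centrifugal force acts outward with Coriolis, so pressure-gradient force balances both:
(1/ρ)|∂P/∂n| = fV + V²/R  →  V² + fR·V − fR·V_g = 0
With fR = 7.94×10⁻⁵ × 833×10³ m = 66.1 m/s:
V = [−fR + √((fR)² + 4 fR V_g)]/2 = [−66.1 + √(66.1² + 4×66.1×34)]/2 = 24.7 m/s
Subgeostrophic (V < V_g = 34 m/s), as expected around a low.
Converting: 24.7 m/s × 3.6 = 89.1 km/h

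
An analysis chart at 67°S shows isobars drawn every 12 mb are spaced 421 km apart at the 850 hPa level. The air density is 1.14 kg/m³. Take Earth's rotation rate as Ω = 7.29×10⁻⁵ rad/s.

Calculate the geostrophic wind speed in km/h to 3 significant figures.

67.1 km/h

Coriolis parameter at 67°S:
f = 2Ω sin φ = 2 × 7.29×10⁻⁵ × sin 67° = 1.34×10⁻⁴ s⁻¹
Pressure gradient: |∂P/∂n| = 1200 Pa / 421000 m = 2.85×10⁻³ Pa/m
Geostrophic balance (pressure-gradient force = Coriolis force):
V_g = (1/(fρ)) |∂P/∂n| = 2.85×10⁻³ / (1.34×10⁻⁴ × 1.14) = 18.6 m/s
Converting: 18.6 m/s × 3.6 = 67.1 km/h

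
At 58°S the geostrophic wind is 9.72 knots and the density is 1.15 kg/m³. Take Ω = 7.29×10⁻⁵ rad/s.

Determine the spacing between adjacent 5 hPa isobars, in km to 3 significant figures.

703 km

Coriolis parameter at 58°S:
f = 2Ω sin φ = 2 × 7.29×10⁻⁵ × sin 58° = 1.24×10⁻⁴ s⁻¹
Wind speed in SI: 9.72 knots = 5.00 m/s
Geostrophic balance rearranged: |∂P/∂n| = f ρ V_g
|∂P/∂n| = 1.24×10⁻⁴ × 1.15 × 5.00 = 7.11×10⁻⁴ Pa/m
Isobar spacing: Δn = ΔP/|∂P/∂n| = 500 Pa / 7.11×10⁻⁴ Pa/m = 703218 m ≈ 703 km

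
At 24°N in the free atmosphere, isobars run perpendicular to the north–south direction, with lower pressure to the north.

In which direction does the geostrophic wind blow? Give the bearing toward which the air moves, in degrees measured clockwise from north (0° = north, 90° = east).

The pressure-gradient force points toward the north (bearing 000°).
Geostrophic balance: in the Northern Hemisphere the Coriolis force deflects motion to the right, so the geostrophic wind blows 90° to the right of the pressure-gradient force (low pressure on the left).
Rotating 000° by 90° clockwise gives 090° — the wind blows toward the east.

090°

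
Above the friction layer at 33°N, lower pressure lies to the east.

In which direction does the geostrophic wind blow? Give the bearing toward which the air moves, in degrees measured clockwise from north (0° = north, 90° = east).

The pressure-gradient force points toward the east (bearing 090°).
Geostrophic balance: in the Northern Hemisphere the Coriolis force deflects motion to the right, so the geostrophic wind blows 90° to the right of the pressure-gradient force (low pressure on the left).
Rotating 090° by 90° clockwise gives 180° — the wind blows toward the south.

180°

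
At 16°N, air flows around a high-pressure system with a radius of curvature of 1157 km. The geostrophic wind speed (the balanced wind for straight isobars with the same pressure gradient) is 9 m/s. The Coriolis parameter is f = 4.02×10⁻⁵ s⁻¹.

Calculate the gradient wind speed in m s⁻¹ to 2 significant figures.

Around a high, pressure-gradient force acts outward with centrifugal, so Coriolis balances both:
fV = (1/ρ)|∂P/∂n| + V²/R  →  V² − fR·V + fR·V_g = 0
With fR = 4.02×10⁻⁵ × 1157×10³ m = 46.5 m/s:
V = [fR − √((fR)² − 4 fR V_g)]/2 = [46.5 − √(46.5² − 4×46.5×9)]/2 = 12.2 m/s
Supergeostrophic (V > V_g = 9 m/s), as expected around a high.

12 m s⁻¹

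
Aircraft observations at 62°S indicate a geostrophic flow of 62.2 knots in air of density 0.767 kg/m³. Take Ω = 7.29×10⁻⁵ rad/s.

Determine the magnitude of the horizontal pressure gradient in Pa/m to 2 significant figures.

3.2×10⁻³ Pa/m

Coriolis parameter at 62°S:
f = 2Ω sin φ = 2 × 7.29×10⁻⁵ × sin 62° = 1.29×10⁻⁴ s⁻¹
Wind speed in SI: 62.2 knots = 32.0 m/s
Geostrophic balance rearranged: |∂P/∂n| = f ρ V_g
|∂P/∂n| = 1.29×10⁻⁴ × 0.767 × 32.0 = 3.16×10⁻³ Pa/m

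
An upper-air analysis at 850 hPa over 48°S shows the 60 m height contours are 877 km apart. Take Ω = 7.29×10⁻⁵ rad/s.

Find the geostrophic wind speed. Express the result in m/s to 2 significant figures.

6.2 m/s

Coriolis parameter at 48°S:
f = 2Ω sin φ = 2 × 7.29×10⁻⁵ × sin 48° = 1.08×10⁻⁴ s⁻¹
Height gradient: |∂Z/∂n| = 60 m / 877000 m = 6.84×10⁻⁵
On a pressure surface, geostrophic balance gives V_g = (g/f)|∂Z/∂n|:
V_g = 9.81 × 6.84×10⁻⁵ / 1.08×10⁻⁴ = 6.19 m/s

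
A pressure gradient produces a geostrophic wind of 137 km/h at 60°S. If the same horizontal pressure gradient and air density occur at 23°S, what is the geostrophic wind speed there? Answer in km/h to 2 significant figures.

With the same pressure gradient and density, V_g ∝ 1/f ∝ 1/sin φ.
V₂ = V₁ · sin φ₁ / sin φ₂ = 137 × sin 60° / sin 23°
V₂ = 137 × 0.8660/0.3907 = 300 km/h

300 km/h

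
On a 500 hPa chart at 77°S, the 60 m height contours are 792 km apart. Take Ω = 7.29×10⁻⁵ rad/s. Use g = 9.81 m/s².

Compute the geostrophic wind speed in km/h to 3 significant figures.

Coriolis parameter at 77°S:
f = 2Ω sin φ = 2 × 7.29×10⁻⁵ × sin 77° = 1.42×10⁻⁴ s⁻¹
Height gradient: |∂Z/∂n| = 60 m / 792000 m = 7.58×10⁻⁵
On a pressure surface, geostrophic balance gives V_g = (g/f)|∂Z/∂n|:
V_g = 9.81 × 7.58×10⁻⁵ / 1.42×10⁻⁴ = 5.23 m/s
Converting: 5.23 m/s × 3.6 = 18.8 km/h

18.8 km/h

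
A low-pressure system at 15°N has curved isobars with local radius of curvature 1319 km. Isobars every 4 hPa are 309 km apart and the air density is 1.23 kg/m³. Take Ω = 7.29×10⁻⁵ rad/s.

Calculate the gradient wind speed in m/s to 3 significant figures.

19.9 m/s

Coriolis parameter at 15°N:
f = 2Ω sin φ = 2 × 7.29×10⁻⁵ × sin 15° = 3.77×10⁻⁵ s⁻¹
Pressure gradient: |∂P/∂n| = 400 Pa / 309000 m = 1.29×10⁻³ Pa/m
Geostrophic speed: V_g = |∂P/∂n|/(fρ) = 1.29×10⁻³/(3.77×10⁻⁵ × 1.23) = 27.9 m/s
Around a low, centrifugal force acts outward with Coriolis, so pressure-gradient force balances both:
(1/ρ)|∂P/∂n| = fV + V²/R  →  V² + fR·V − fR·V_g = 0
With fR = 3.77×10⁻⁵ × 1319×10³ m = 49.8 m/s:
V = [−fR + √((fR)² + 4 fR V_g)]/2 = [−49.8 + √(49.8² + 4×49.8×27.9)]/2 = 19.9 m/s
Subgeostrophic (V < V_g = 27.9 m/s), as expected around a low.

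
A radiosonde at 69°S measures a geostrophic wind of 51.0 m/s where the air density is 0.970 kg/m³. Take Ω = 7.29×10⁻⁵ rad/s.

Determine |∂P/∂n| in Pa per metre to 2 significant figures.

6.7×10⁻³ Pa/m

Coriolis parameter at 69°S:
f = 2Ω sin φ = 2 × 7.29×10⁻⁵ × sin 69° = 1.36×10⁻⁴ s⁻¹
Geostrophic balance rearranged: |∂P/∂n| = f ρ V_g
|∂P/∂n| = 1.36×10⁻⁴ × 0.970 × 51.0 = 6.73×10⁻³ Pa/m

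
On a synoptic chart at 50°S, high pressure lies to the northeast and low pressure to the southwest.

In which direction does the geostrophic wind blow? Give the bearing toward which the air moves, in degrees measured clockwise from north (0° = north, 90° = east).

135°

The pressure-gradient force points toward the southwest (bearing 225°).
Geostrophic balance: in the Southern Hemisphere the Coriolis force deflects motion to the left, so the geostrophic wind blows 90° to the left of the pressure-gradient force (low pressure on the right).
Rotating 225° by 90° counterclockwise gives 135° — the wind blows toward the southeast.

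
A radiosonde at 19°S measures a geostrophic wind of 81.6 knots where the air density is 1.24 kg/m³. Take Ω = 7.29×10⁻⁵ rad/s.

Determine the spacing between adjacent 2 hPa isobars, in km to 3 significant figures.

Coriolis parameter at 19°S:
f = 2Ω sin φ = 2 × 7.29×10⁻⁵ × sin 19° = 4.75×10⁻⁵ s⁻¹
Wind speed in SI: 81.6 knots = 42.0 m/s
Geostrophic balance rearranged: |∂P/∂n| = f ρ V_g
|∂P/∂n| = 4.75×10⁻⁵ × 1.24 × 42.0 = 2.47×10⁻³ Pa/m
Isobar spacing: Δn = ΔP/|∂P/∂n| = 200 Pa / 2.47×10⁻³ Pa/m = 80943 m ≈ 80.9 km

80.9 km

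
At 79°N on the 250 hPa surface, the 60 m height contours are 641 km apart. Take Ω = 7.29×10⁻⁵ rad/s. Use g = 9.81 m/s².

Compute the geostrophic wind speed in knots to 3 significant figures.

Coriolis parameter at 79°N:
f = 2Ω sin φ = 2 × 7.29×10⁻⁵ × sin 79° = 1.43×10⁻⁴ s⁻¹
Height gradient: |∂Z/∂n| = 60 m / 641000 m = 9.36×10⁻⁵
On a pressure surface, geostrophic balance gives V_g = (g/f)|∂Z/∂n|:
V_g = 9.81 × 9.36×10⁻⁵ / 1.43×10⁻⁴ = 6.42 m/s
Converting: 6.42 m/s × 1.944 = 12.5 knots

12.5 knots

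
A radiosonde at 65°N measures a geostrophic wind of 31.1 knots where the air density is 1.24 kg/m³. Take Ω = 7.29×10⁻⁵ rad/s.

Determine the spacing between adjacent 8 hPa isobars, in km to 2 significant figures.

310 km

Coriolis parameter at 65°N:
f = 2Ω sin φ = 2 × 7.29×10⁻⁵ × sin 65° = 1.32×10⁻⁴ s⁻¹
Wind speed in SI: 31.1 knots = 16.0 m/s
Geostrophic balance rearranged: |∂P/∂n| = f ρ V_g
|∂P/∂n| = 1.32×10⁻⁴ × 1.24 × 16.0 = 2.62×10⁻³ Pa/m
Isobar spacing: Δn = ΔP/|∂P/∂n| = 800 Pa / 2.62×10⁻³ Pa/m = 305166 m ≈ 310 km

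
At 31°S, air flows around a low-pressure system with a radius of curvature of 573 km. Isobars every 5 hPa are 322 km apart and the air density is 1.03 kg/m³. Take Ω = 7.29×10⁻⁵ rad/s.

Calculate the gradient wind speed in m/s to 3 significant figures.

Coriolis parameter at 31°S:
f = 2Ω sin φ = 2 × 7.29×10⁻⁵ × sin 31° = 7.51×10⁻⁵ s⁻¹
Pressure gradient: |∂P/∂n| = 500 Pa / 322000 m = 1.55×10⁻³ Pa/m
Geostrophic speed: V_g = |∂P/∂n|/(fρ) = 1.55×10⁻³/(7.51×10⁻⁵ × 1.03) = 20.1 m/s
Around a low, centrifugal force acts outward with Coriolis, so pressure-gradient force balances both:
(1/ρ)|∂P/∂n| = fV + V²/R  →  V² + fR·V − fR·V_g = 0
With fR = 7.51×10⁻⁵ × 573×10³ m = 43.0 m/s:
V = [−fR + √((fR)² + 4 fR V_g)]/2 = [−43.0 + √(43.0² + 4×43.0×20.1)]/2 = 14.9 m/s
Subgeostrophic (V < V_g = 20.1 m/s), as expected around a low.

14.9 m/s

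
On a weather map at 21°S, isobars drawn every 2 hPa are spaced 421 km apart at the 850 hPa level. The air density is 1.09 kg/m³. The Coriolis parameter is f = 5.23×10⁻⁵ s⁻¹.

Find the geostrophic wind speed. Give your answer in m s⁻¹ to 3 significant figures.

Pressure gradient: |∂P/∂n| = 200 Pa / 421000 m = 4.75×10⁻⁴ Pa/m
Geostrophic balance (pressure-gradient force = Coriolis force):
V_g = (1/(fρ)) |∂P/∂n| = 4.75×10⁻⁴ / (5.23×10⁻⁵ × 1.09) = 8.33 m/s

8.33 m s⁻¹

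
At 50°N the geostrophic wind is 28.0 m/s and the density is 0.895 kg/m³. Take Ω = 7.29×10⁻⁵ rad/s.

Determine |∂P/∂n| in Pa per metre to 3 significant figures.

Coriolis parameter at 50°N:
f = 2Ω sin φ = 2 × 7.29×10⁻⁵ × sin 50° = 1.12×10⁻⁴ s⁻¹
Geostrophic balance rearranged: |∂P/∂n| = f ρ V_g
|∂P/∂n| = 1.12×10⁻⁴ × 0.895 × 28.0 = 2.80×10⁻³ Pa/m

2.80×10⁻³ Pa/m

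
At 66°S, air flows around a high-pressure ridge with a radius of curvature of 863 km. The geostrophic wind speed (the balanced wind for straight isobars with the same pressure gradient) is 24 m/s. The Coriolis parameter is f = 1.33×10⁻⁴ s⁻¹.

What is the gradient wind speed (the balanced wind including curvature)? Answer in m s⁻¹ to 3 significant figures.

Around a high, pressure-gradient force acts outward with centrifugal, so Coriolis balances both:
fV = (1/ρ)|∂P/∂n| + V²/R  →  V² − fR·V + fR·V_g = 0
With fR = 1.33×10⁻⁴ × 863×10³ m = 115 m/s:
V = [fR − √((fR)² − 4 fR V_g)]/2 = [115 − √(115² − 4×115×24)]/2 = 34.2 m/s
Supergeostrophic (V > V_g = 24 m/s), as expected around a high.

34.2 m s⁻¹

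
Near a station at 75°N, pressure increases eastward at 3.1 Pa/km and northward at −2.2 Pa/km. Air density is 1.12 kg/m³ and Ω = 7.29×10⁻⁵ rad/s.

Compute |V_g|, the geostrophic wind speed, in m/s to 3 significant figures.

Coriolis parameter at 75°N:
f = 2Ω sin φ = 2 × 7.29×10⁻⁵ × sin 75° = 1.41×10⁻⁴ s⁻¹
Component geostrophic relations (x east, y north):
u_g = −(1/(fρ)) ∂P/∂y,  v_g = (1/(fρ)) ∂P/∂x
u_g = −(−2.2×10⁻³)/(1.41×10⁻⁴ × 1.12) = 13.9 m/s;  v_g = (3.1×10⁻³)/(1.41×10⁻⁴ × 1.12) = 19.7 m/s
|V_g| = √(u_g² + v_g²) = 24.1 m/s

24.1 m/s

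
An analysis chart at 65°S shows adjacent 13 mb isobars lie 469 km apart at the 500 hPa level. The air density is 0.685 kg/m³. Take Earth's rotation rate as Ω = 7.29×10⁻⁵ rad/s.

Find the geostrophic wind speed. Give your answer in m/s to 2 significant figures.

Coriolis parameter at 65°S:
f = 2Ω sin φ = 2 × 7.29×10⁻⁵ × sin 65° = 1.32×10⁻⁴ s⁻¹
Pressure gradient: |∂P/∂n| = 1300 Pa / 469000 m = 2.77×10⁻³ Pa/m
Geostrophic balance (pressure-gradient force = Coriolis force):
V_g = (1/(fρ)) |∂P/∂n| = 2.77×10⁻³ / (1.32×10⁻⁴ × 0.685) = 30.6 m/s

31 m/s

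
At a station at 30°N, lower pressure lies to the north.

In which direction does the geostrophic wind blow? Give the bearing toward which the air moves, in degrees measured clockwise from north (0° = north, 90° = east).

The pressure-gradient force points toward the north (bearing 000°).
Geostrophic balance: in the Northern Hemisphere the Coriolis force deflects motion to the right, so the geostrophic wind blows 90° to the right of the pressure-gradient force (low pressure on the left).
Rotating 000° by 90° clockwise gives 090° — the wind blows toward the east.

090°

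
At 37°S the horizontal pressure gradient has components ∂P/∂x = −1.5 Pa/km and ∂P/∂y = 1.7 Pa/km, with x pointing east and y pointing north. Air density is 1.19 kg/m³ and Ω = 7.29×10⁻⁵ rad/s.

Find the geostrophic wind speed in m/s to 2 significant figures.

22 m/s

Coriolis parameter at 37°S:
f = 2Ω sin φ = 2 × 7.29×10⁻⁵ × sin 37° = 8.77×10⁻⁵ s⁻¹
In the Southern Hemisphere f is negative: f = −8.77×10⁻⁵ s⁻¹.
Component geostrophic relations (x east, y north):
u_g = −(1/(fρ)) ∂P/∂y,  v_g = (1/(fρ)) ∂P/∂x
u_g = −(1.7×10⁻³)/(−8.77×10⁻⁵ × 1.19) = 16.3 m/s;  v_g = (−1.5×10⁻³)/(−8.77×10⁻⁵ × 1.19) = 14.4 m/s
|V_g| = √(u_g² + v_g²) = 21.7 m/s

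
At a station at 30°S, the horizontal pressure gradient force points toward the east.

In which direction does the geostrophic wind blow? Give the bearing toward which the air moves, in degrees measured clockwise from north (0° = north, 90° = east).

The pressure-gradient force points toward the east (bearing 090°).
Geostrophic balance: in the Southern Hemisphere the Coriolis force deflects motion to the left, so the geostrophic wind blows 90° to the left of the pressure-gradient force (low pressure on the right).
Rotating 090° by 90° counterclockwise gives 000° — the wind blows toward the north.

000°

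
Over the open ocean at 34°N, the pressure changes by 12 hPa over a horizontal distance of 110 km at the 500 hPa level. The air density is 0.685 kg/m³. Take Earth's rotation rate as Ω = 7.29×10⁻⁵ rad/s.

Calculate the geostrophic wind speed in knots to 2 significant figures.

Coriolis parameter at 34°N:
f = 2Ω sin φ = 2 × 7.29×10⁻⁵ × sin 34° = 8.15×10⁻⁵ s⁻¹
Pressure gradient: |∂P/∂n| = 1200 Pa / 110000 m = 1.09×10⁻² Pa/m
Geostrophic balance (pressure-gradient force = Coriolis force):
V_g = (1/(fρ)) |∂P/∂n| = 1.09×10⁻² / (8.15×10⁻⁵ × 0.685) = 195 m/s
Converting: 195 m/s × 1.944 = 380 knots

380 knots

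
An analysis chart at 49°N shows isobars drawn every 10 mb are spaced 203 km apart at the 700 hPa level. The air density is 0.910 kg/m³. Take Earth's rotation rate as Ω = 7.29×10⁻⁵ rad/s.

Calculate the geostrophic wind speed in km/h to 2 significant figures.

Coriolis parameter at 49°N:
f = 2Ω sin φ = 2 × 7.29×10⁻⁵ × sin 49° = 1.10×10⁻⁴ s⁻¹
Pressure gradient: |∂P/∂n| = 1000 Pa / 203000 m = 4.93×10⁻³ Pa/m
Geostrophic balance (pressure-gradient force = Coriolis force):
V_g = (1/(fρ)) |∂P/∂n| = 4.93×10⁻³ / (1.10×10⁻⁴ × 0.910) = 49.2 m/s
Converting: 49.2 m/s × 3.6 = 180 km/h

180 km/h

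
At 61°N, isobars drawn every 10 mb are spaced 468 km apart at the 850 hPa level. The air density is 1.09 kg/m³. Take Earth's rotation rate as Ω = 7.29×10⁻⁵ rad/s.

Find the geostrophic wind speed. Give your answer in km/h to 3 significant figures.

Coriolis parameter at 61°N:
f = 2Ω sin φ = 2 × 7.29×10⁻⁵ × sin 61° = 1.28×10⁻⁴ s⁻¹
Pressure gradient: |∂P/∂n| = 1000 Pa / 468000 m = 2.14×10⁻³ Pa/m
Geostrophic balance (pressure-gradient force = Coriolis force):
V_g = (1/(fρ)) |∂P/∂n| = 2.14×10⁻³ / (1.28×10⁻⁴ × 1.09) = 15.4 m/s
Converting: 15.4 m/s × 3.6 = 55.3 km/h

55.3 km/h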